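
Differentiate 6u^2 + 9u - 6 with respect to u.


Apply the power rule term by term:
  d/du(6u^2) = 12u
  d/du(9u) = 9
  d/du(-6) = 0
p'(u) = 12u + 9


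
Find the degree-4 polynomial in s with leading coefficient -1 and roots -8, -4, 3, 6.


p(s) = -(s + 8)(s + 4)(s - 3)(s - 6)
Expand: -s^4 - 3s^3 + 58s^2 + 72s - 576


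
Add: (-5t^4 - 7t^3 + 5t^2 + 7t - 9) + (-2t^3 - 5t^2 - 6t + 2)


Align terms by degree and add:
  -5t^4 - 7t^3 + 5t^2 + 7t - 9
  -2t^3 - 5t^2 - 6t + 2
= -5t^4 - 9t^3 + t - 7


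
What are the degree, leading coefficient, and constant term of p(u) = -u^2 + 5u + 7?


Highest power of u is 2, with coefficient -1. Constant term is 7.
Degree = 2, leading coefficient = -1, constant term = 7


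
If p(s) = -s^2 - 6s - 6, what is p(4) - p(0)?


p(4) = -46
p(0) = -6
p(4) - p(0) = -46 + 6 = -40


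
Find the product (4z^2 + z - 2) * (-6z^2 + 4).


Distribute each term of the first polynomial:
  (4z^2)(-6z^2 + 4) = -24z^4 + 16z^2
  (z)(-6z^2 + 4) = -6z^3 + 4z
  (-2)(-6z^2 + 4) = 12z^2 - 8
Sum: -24z^4 - 6z^3 + 28z^2 + 4z - 8


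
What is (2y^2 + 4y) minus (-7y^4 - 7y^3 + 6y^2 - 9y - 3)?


Distribute the minus sign:
  (2y^2 + 4y)
- (-7y^4 - 7y^3 + 6y^2 - 9y - 3)
Negate second polynomial: 7y^4 + 7y^3 - 6y^2 + 9y + 3
Add: 7y^4 + 7y^3 - 4y^2 + 13y + 3


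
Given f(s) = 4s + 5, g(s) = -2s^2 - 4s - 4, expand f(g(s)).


Substitute g(s) into f:
f(g(s)) = 4*(-2s^2 - 4s - 4) + 5
Expand and combine: -8s^2 - 16s - 11


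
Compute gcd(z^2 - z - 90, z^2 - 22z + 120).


Factor each:
  z^2 - z - 90 = (z - 10)(z + 9)
  z^2 - 22z + 120 = (z - 10)(z - 12)
Common monic factor: z - 10


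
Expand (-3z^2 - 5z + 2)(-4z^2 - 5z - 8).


Distribute each term of the first polynomial:
  (-3z^2)(-4z^2 - 5z - 8) = 12z^4 + 15z^3 + 24z^2
  (-5z)(-4z^2 - 5z - 8) = 20z^3 + 25z^2 + 40z
  (2)(-4z^2 - 5z - 8) = -8z^2 - 10z - 16
Sum: 12z^4 + 35z^3 + 41z^2 + 30z - 16


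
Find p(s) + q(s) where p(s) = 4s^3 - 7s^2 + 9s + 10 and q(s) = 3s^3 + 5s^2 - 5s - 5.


Align terms by degree and add:
  4s^3 - 7s^2 + 9s + 10
+ 3s^3 + 5s^2 - 5s - 5
= 7s^3 - 2s^2 + 4s + 5


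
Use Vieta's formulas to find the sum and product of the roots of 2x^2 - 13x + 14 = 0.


For ax^2+bx+c=0: sum = -b/a, product = c/a.
a=2, b=-13, c=14
Sum = -(-13)/2 = 13/2
Product = (14)/2 = 7


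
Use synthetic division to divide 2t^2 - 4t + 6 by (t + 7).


Synthetic division with c = -7. Coefficients: 2, -4, 6
Bring down 2.
  2 * -7 = -14; -14 - 4 = -18
  -18 * -7 = 126; 126 + 6 = 132
Quotient: 2t - 18, Remainder: 132


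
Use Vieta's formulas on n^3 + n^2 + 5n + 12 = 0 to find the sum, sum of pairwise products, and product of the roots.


Monic cubic n^3+bn^2+cn+d=0: sum=-b, pairwise sum=c, product=-d.
b=1, c=5, d=12
r1+r2+r3 = -1
r1r2+r1r3+r2r3 = 5
r1r2r3 = -12


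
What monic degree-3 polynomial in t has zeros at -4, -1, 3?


p(t) = (t + 4)(t + 1)(t - 3)
Expand: t^3 + 2t^2 - 11t - 12


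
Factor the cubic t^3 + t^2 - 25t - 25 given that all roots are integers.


Try integer roots (divisors of -25). t=-1: p(-1)=0.
Divide out (t + 1): quotient is t^2 - 25.
Factor the quadratic: (t + 5)(t - 5)
Result: (t + 1)(t + 5)(t - 5)


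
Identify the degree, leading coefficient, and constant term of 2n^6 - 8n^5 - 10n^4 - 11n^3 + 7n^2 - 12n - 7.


Highest power of n is 6, with coefficient 2. Constant term is -7.
Degree = 6, leading coefficient = 2, constant term = -7


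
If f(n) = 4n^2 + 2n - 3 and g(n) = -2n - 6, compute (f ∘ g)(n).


Substitute g(n) into f:
f(g(n)) = 4*(-2n - 6)^2 + 2*(-2n - 6) + (-3)
(-2n - 6)^2 = 4n^2 + 24n + 36
Expand and combine: 16n^2 + 92n + 129


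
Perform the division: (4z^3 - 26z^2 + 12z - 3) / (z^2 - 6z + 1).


(4z^3 - 26z^2 + 12z - 3) / (z^2 - 6z + 1)
Step 1: 4z * (z^2 - 6z + 1) = 4z^3 - 24z^2 + 4z; subtract.
Step 2: -2 * (z^2 - 6z + 1) = -2z^2 + 12z - 2; subtract.
Quotient: 4z - 2, Remainder: -4z - 1


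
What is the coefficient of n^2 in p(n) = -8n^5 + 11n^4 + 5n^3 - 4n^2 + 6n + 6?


Read off the coefficient of n^2: -4


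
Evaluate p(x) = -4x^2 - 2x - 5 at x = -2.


Using direct substitution:
  -4 * (-2)^2 = -16
  -2 * (-2)^1 = 4
  constant: -5
Sum = -16 + 4 - 5 = -17


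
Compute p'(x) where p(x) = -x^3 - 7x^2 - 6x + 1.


Apply the power rule term by term:
  d/dx(-x^3) = -3x^2
  d/dx(-7x^2) = -14x
  d/dx(-6x) = -6
  d/dx(1) = 0
p'(x) = -3x^2 - 14x - 6


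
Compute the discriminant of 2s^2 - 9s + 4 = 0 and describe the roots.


D = b^2 - 4ac = (-9)^2 - 4(2)(4) = 81 - 32 = 49
Since D > 0: two distinct rational roots


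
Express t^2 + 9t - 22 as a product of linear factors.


Roots satisfy r1 + r2 = -b/a = -9 and r1*r2 = c/a = -22.
So r1 = -11, r2 = 2.
t^2 + 9t - 22 = (t - r1)(t - r2) = (t + 11)(t - 2)


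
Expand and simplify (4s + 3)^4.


Expand (4s + 3)^4 by repeated multiplication:
  (4s + 3)^2 = 16s^2 + 24s + 9
  (4s + 3)^3 = 64s^3 + 144s^2 + 108s + 27
= 256s^4 + 768s^3 + 864s^2 + 432s + 81


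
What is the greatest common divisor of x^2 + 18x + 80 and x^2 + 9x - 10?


Factor each:
  x^2 + 18x + 80 = (x + 10)(x + 8)
  x^2 + 9x - 10 = (x + 10)(x - 1)
Common monic factor: x + 10


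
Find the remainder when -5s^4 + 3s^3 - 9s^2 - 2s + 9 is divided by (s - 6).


By the Remainder Theorem, the remainder equals p(6):
  -5*(6)^4 = -6480
  3*(6)^3 = 648
  -9*(6)^2 = -324
  -2*(6)^1 = -12
  constant: 9
Sum: -6480 + 648 - 324 - 12 + 9 = -6159


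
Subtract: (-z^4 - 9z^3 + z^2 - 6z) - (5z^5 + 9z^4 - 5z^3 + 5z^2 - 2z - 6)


Distribute the minus sign:
  (-z^4 - 9z^3 + z^2 - 6z)
- (5z^5 + 9z^4 - 5z^3 + 5z^2 - 2z - 6)
Negate second polynomial: -5z^5 - 9z^4 + 5z^3 - 5z^2 + 2z + 6
Add: -5z^5 - 10z^4 - 4z^3 - 4z^2 - 4z + 6


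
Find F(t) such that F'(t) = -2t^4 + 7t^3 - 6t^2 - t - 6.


Reverse power rule on each term:
  ∫ -2t^4 dt = -(2/5)t^5
  ∫ 7t^3 dt = (7/4)t^4
  ∫ -6t^2 dt = -2t^3
  ∫ -t dt = -(1/2)t^2
  ∫ -6 dt = -6t
F(t) = -(2/5)t^5 + (7/4)t^4 - 2t^3 - (1/2)t^2 - 6t + C


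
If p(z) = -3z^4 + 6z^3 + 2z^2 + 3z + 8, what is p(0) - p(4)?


p(0) = 8
p(4) = -332
p(0) - p(4) = 8 + 332 = 340


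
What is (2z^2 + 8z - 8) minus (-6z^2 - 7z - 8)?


Distribute the minus sign:
  (2z^2 + 8z - 8)
- (-6z^2 - 7z - 8)
Negate second polynomial: 6z^2 + 7z + 8
Add: 8z^2 + 15z


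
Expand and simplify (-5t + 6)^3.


Expand (-5t + 6)^3 by repeated multiplication:
  (-5t + 6)^2 = 25t^2 - 60t + 36
= -125t^3 + 450t^2 - 540t + 216


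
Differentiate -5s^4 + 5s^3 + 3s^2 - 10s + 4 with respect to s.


Apply the power rule term by term:
  d/ds(-5s^4) = -20s^3
  d/ds(5s^3) = 15s^2
  d/ds(3s^2) = 6s
  d/ds(-10s) = -10
  d/ds(4) = 0
p'(s) = -20s^3 + 15s^2 + 6s - 10


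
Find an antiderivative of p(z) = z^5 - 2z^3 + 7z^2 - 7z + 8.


Reverse power rule on each term:
  ∫ z^5 dz = (1/6)z^6
  ∫ -2z^3 dz = -(1/2)z^4
  ∫ 7z^2 dz = (7/3)z^3
  ∫ -7z dz = -(7/2)z^2
  ∫ 8 dz = 8z
F(z) = (1/6)z^6 - (1/2)z^4 + (7/3)z^3 - (7/2)z^2 + 8z + C


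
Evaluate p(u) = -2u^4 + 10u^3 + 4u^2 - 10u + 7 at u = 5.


Using direct substitution:
  -2 * (5)^4 = -1250
  10 * (5)^3 = 1250
  4 * (5)^2 = 100
  -10 * (5)^1 = -50
  constant: 7
Sum = -1250 + 1250 + 100 - 50 + 7 = 57


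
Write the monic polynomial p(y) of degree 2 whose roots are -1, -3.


p(y) = (y + 1)(y + 3)
Expand: y^2 + 4y + 3


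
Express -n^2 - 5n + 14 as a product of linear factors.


Roots satisfy r1 + r2 = -b/a = -5 and r1*r2 = c/a = -14.
So r1 = -7, r2 = 2.
-n^2 - 5n + 14 = -(n - r1)(n - r2) = -(n + 7)(n - 2)


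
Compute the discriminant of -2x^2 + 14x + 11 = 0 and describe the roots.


D = b^2 - 4ac = (14)^2 - 4(-2)(11) = 196 + 88 = 284
Since D > 0: two distinct irrational roots


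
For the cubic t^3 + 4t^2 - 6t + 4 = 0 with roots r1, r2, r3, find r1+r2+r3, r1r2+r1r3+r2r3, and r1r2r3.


Monic cubic t^3+bt^2+ct+d=0: sum=-b, pairwise sum=c, product=-d.
b=4, c=-6, d=4
r1+r2+r3 = -4
r1r2+r1r3+r2r3 = -6
r1r2r3 = -4


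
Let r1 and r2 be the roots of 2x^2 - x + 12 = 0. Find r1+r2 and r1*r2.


For ax^2+bx+c=0: sum = -b/a, product = c/a.
a=2, b=-1, c=12
Sum = -(-1)/2 = 1/2
Product = (12)/2 = 6


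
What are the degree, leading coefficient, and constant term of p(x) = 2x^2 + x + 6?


Highest power of x is 2, with coefficient 2. Constant term is 6.
Degree = 2, leading coefficient = 2, constant term = 6


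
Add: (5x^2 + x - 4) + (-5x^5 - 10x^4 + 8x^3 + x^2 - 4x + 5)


Align terms by degree and add:
  5x^2 + x - 4
  -5x^5 - 10x^4 + 8x^3 + x^2 - 4x + 5
= -5x^5 - 10x^4 + 8x^3 + 6x^2 - 3x + 1


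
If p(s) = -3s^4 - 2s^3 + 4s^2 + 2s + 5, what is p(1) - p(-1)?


p(1) = 6
p(-1) = 6
p(1) - p(-1) = 6 - 6 = 0


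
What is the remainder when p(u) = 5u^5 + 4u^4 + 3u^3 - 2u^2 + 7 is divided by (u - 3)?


By the Remainder Theorem, the remainder equals p(3):
  5*(3)^5 = 1215
  4*(3)^4 = 324
  3*(3)^3 = 81
  -2*(3)^2 = -18
  0*(3)^1 = 0
  constant: 7
Sum: 1215 + 324 + 81 - 18 + 0 + 7 = 1609


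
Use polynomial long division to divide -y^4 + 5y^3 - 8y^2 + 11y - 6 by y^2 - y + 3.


(-y^4 + 5y^3 - 8y^2 + 11y - 6) / (y^2 - y + 3)
Step 1: -y^2 * (y^2 - y + 3) = -y^4 + y^3 - 3y^2; subtract.
Step 2: 4y * (y^2 - y + 3) = 4y^3 - 4y^2 + 12y; subtract.
Step 3: -1 * (y^2 - y + 3) = -y^2 + y - 3; subtract.
Quotient: -y^2 + 4y - 1, Remainder: -2y - 3


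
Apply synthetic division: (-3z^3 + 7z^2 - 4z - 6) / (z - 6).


Synthetic division with c = 6. Coefficients: -3, 7, -4, -6
Bring down -3.
  -3 * 6 = -18; -18 + 7 = -11
  -11 * 6 = -66; -66 - 4 = -70
  -70 * 6 = -420; -420 - 6 = -426
Quotient: -3z^2 - 11z - 70, Remainder: -426


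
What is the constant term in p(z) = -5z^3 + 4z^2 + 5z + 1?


Read off the constant term: 1


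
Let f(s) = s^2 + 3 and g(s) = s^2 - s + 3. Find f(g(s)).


Substitute g(s) into f:
f(g(s)) = 1*(s^2 - s + 3)^2 + 3
(s^2 - s + 3)^2 = s^4 - 2s^3 + 7s^2 - 6s + 9
Expand and combine: s^4 - 2s^3 + 7s^2 - 6s + 12


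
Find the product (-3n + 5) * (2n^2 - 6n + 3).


Distribute each term of the first polynomial:
  (-3n)(2n^2 - 6n + 3) = -6n^3 + 18n^2 - 9n
  (5)(2n^2 - 6n + 3) = 10n^2 - 30n + 15
Sum: -6n^3 + 28n^2 - 39n + 15


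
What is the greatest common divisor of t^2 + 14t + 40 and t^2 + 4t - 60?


Factor each:
  t^2 + 14t + 40 = (t + 10)(t + 4)
  t^2 + 4t - 60 = (t + 10)(t - 6)
Common monic factor: t + 10


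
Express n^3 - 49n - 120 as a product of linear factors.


Try integer roots (divisors of -120). n=-5: p(-5)=0.
Divide out (n + 5): quotient is n^2 - 5n - 24.
Factor the quadratic: (n + 3)(n - 8)
Result: (n + 5)(n + 3)(n - 8)


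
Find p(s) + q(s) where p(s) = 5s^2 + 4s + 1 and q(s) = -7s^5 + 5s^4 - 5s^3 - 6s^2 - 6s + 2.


Align terms by degree and add:
  5s^2 + 4s + 1
  -7s^5 + 5s^4 - 5s^3 - 6s^2 - 6s + 2
= -7s^5 + 5s^4 - 5s^3 - s^2 - 2s + 3


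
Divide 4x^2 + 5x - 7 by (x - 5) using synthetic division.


Synthetic division with c = 5. Coefficients: 4, 5, -7
Bring down 4.
  4 * 5 = 20; 20 + 5 = 25
  25 * 5 = 125; 125 - 7 = 118
Quotient: 4x + 25, Remainder: 118


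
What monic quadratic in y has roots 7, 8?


p(y) = (y - 7)(y - 8)
Expand: y^2 - 15y + 56


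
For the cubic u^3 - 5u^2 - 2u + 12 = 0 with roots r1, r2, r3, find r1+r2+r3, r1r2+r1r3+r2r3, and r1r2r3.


Monic cubic u^3+bu^2+cu+d=0: sum=-b, pairwise sum=c, product=-d.
b=-5, c=-2, d=12
r1+r2+r3 = 5
r1r2+r1r3+r2r3 = -2
r1r2r3 = -12


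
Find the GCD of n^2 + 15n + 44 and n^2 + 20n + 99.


Factor each:
  n^2 + 15n + 44 = (n + 11)(n + 4)
  n^2 + 20n + 99 = (n + 11)(n + 9)
Common monic factor: n + 11


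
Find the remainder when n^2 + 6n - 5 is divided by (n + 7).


By the Remainder Theorem, the remainder equals p(-7):
  1*(-7)^2 = 49
  6*(-7)^1 = -42
  constant: -5
Sum: 49 - 42 - 5 = 2


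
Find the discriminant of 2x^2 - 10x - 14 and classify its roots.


D = b^2 - 4ac = (-10)^2 - 4(2)(-14) = 100 + 112 = 212
Since D > 0: two distinct irrational roots


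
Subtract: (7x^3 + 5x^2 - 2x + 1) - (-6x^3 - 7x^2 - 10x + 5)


Distribute the minus sign:
  (7x^3 + 5x^2 - 2x + 1)
- (-6x^3 - 7x^2 - 10x + 5)
Negate second polynomial: 6x^3 + 7x^2 + 10x - 5
Add: 13x^3 + 12x^2 + 8x - 4


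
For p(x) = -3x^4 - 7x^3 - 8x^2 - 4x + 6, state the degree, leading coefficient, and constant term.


Highest power of x is 4, with coefficient -3. Constant term is 6.
Degree = 4, leading coefficient = -3, constant term = 6


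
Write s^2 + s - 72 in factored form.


Roots satisfy r1 + r2 = -b/a = -1 and r1*r2 = c/a = -72.
So r1 = 8, r2 = -9.
s^2 + s - 72 = (s - r1)(s - r2) = (s - 8)(s + 9)


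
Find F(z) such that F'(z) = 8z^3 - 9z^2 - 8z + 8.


Reverse power rule on each term:
  ∫ 8z^3 dz = 2z^4
  ∫ -9z^2 dz = -3z^3
  ∫ -8z dz = -4z^2
  ∫ 8 dz = 8z
F(z) = 2z^4 - 3z^3 - 4z^2 + 8z + C


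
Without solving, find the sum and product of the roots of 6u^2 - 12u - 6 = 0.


For au^2+bu+c=0: sum = -b/a, product = c/a.
a=6, b=-12, c=-6
Sum = -(-12)/6 = 2
Product = (-6)/6 = -1


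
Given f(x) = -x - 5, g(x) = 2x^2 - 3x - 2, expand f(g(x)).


Substitute g(x) into f:
f(g(x)) = -1*(2x^2 - 3x - 2) + (-5)
Expand and combine: -2x^2 + 3x - 3


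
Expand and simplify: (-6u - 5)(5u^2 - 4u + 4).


Distribute each term of the first polynomial:
  (-6u)(5u^2 - 4u + 4) = -30u^3 + 24u^2 - 24u
  (-5)(5u^2 - 4u + 4) = -25u^2 + 20u - 20
Sum: -30u^3 - u^2 - 4u - 20


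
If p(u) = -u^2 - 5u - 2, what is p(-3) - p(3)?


p(-3) = 4
p(3) = -26
p(-3) - p(3) = 4 + 26 = 30


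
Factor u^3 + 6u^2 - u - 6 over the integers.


Try integer roots (divisors of -6). u=-6: p(-6)=0.
Divide out (u + 6): quotient is u^2 - 1.
Factor the quadratic: (u + 1)(u - 1)
Result: (u + 6)(u + 1)(u - 1)


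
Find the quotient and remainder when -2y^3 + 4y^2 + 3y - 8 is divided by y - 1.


(-2y^3 + 4y^2 + 3y - 8) / (y - 1)
Step 1: -2y^2 * (y - 1) = -2y^3 + 2y^2; subtract.
Step 2: 2y * (y - 1) = 2y^2 - 2y; subtract.
Step 3: 5 * (y - 1) = 5y - 5; subtract.
Quotient: -2y^2 + 2y + 5, Remainder: -3


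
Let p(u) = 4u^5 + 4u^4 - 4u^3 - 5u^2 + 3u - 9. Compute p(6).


Using direct substitution:
  4 * (6)^5 = 31104
  4 * (6)^4 = 5184
  -4 * (6)^3 = -864
  -5 * (6)^2 = -180
  3 * (6)^1 = 18
  constant: -9
Sum = 31104 + 5184 - 864 - 180 + 18 - 9 = 35253


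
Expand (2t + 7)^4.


Expand (2t + 7)^4 by repeated multiplication:
  (2t + 7)^2 = 4t^2 + 28t + 49
  (2t + 7)^3 = 8t^3 + 84t^2 + 294t + 343
= 16t^4 + 224t^3 + 1176t^2 + 2744t + 2401


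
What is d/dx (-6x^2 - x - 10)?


Apply the power rule term by term:
  d/dx(-6x^2) = -12x
  d/dx(-x) = -1
  d/dx(-10) = 0
p'(x) = -12x - 1


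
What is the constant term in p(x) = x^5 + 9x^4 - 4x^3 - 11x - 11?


Read off the constant term: -11


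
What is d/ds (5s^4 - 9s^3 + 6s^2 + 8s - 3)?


Apply the power rule term by term:
  d/ds(5s^4) = 20s^3
  d/ds(-9s^3) = -27s^2
  d/ds(6s^2) = 12s
  d/ds(8s) = 8
  d/ds(-3) = 0
p'(s) = 20s^3 - 27s^2 + 12s + 8


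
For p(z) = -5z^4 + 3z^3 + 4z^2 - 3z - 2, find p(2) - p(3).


p(2) = -48
p(3) = -299
p(2) - p(3) = -48 + 299 = 251


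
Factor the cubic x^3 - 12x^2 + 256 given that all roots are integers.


Try integer roots (divisors of 256). x=-4: p(-4)=0.
Divide out (x + 4): quotient is x^2 - 16x + 64.
Factor the quadratic: (x - 8)(x - 8)
Result: (x + 4)(x - 8)(x - 8)


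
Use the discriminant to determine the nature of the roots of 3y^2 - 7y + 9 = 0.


D = b^2 - 4ac = (-7)^2 - 4(3)(9) = 49 - 108 = -59
Since D < 0: two complex conjugate roots (no real roots)


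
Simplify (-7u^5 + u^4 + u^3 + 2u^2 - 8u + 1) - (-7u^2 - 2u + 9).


Distribute the minus sign:
  (-7u^5 + u^4 + u^3 + 2u^2 - 8u + 1)
- (-7u^2 - 2u + 9)
Negate second polynomial: 7u^2 + 2u - 9
Add: -7u^5 + u^4 + u^3 + 9u^2 - 6u - 8


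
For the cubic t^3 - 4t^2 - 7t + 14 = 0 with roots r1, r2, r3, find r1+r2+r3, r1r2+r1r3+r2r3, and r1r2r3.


Monic cubic t^3+bt^2+ct+d=0: sum=-b, pairwise sum=c, product=-d.
b=-4, c=-7, d=14
r1+r2+r3 = 4
r1r2+r1r3+r2r3 = -7
r1r2r3 = -14


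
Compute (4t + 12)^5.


Expand (4t + 12)^5 by repeated multiplication:
  (4t + 12)^2 = 16t^2 + 96t + 144
  (4t + 12)^3 = 64t^3 + 576t^2 + 1728t + 1728
  (4t + 12)^4 = 256t^4 + 3072t^3 + 13824t^2 + 27648t + 20736
= 1024t^5 + 15360t^4 + 92160t^3 + 276480t^2 + 414720t + 248832


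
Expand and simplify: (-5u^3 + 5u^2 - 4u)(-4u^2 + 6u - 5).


Distribute each term of the first polynomial:
  (-5u^3)(-4u^2 + 6u - 5) = 20u^5 - 30u^4 + 25u^3
  (5u^2)(-4u^2 + 6u - 5) = -20u^4 + 30u^3 - 25u^2
  (-4u)(-4u^2 + 6u - 5) = 16u^3 - 24u^2 + 20u
Sum: 20u^5 - 50u^4 + 71u^3 - 49u^2 + 20u


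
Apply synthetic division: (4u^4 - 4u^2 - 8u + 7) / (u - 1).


Synthetic division with c = 1. Coefficients: 4, 0, -4, -8, 7
Bring down 4.
  4 * 1 = 4; 4 + 0 = 4
  4 * 1 = 4; 4 - 4 = 0
  0 * 1 = 0; 0 - 8 = -8
  -8 * 1 = -8; -8 + 7 = -1
Quotient: 4u^3 + 4u^2 - 8, Remainder: -1


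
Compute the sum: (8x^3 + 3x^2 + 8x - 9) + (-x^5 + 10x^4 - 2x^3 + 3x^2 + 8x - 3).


Align terms by degree and add:
  8x^3 + 3x^2 + 8x - 9
  -x^5 + 10x^4 - 2x^3 + 3x^2 + 8x - 3
= -x^5 + 10x^4 + 6x^3 + 6x^2 + 16x - 12


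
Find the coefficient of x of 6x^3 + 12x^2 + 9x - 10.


Read off the coefficient of x: 9


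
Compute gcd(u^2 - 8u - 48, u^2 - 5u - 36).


Factor each:
  u^2 - 8u - 48 = (u + 4)(u - 12)
  u^2 - 5u - 36 = (u + 4)(u - 9)
Common monic factor: u + 4


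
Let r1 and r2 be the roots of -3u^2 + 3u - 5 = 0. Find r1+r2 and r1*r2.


For au^2+bu+c=0: sum = -b/a, product = c/a.
a=-3, b=3, c=-5
Sum = -(3)/-3 = 1
Product = (-5)/-3 = 5/3


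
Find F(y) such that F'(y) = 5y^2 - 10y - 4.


Reverse power rule on each term:
  ∫ 5y^2 dy = (5/3)y^3
  ∫ -10y dy = -5y^2
  ∫ -4 dy = -4y
F(y) = (5/3)y^3 - 5y^2 - 4y + C


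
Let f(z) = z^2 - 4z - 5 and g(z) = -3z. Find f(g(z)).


Substitute g(z) into f:
f(g(z)) = 1*(-3z)^2 + (-4)*(-3z) + (-5)
(-3z)^2 = 9z^2
Expand and combine: 9z^2 + 12z - 5


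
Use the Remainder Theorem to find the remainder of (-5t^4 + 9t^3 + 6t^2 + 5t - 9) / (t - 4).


By the Remainder Theorem, the remainder equals p(4):
  -5*(4)^4 = -1280
  9*(4)^3 = 576
  6*(4)^2 = 96
  5*(4)^1 = 20
  constant: -9
Sum: -1280 + 576 + 96 + 20 - 9 = -597


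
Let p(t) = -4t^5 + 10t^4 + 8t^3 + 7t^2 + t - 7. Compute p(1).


Using direct substitution:
  -4 * (1)^5 = -4
  10 * (1)^4 = 10
  8 * (1)^3 = 8
  7 * (1)^2 = 7
  1 * (1)^1 = 1
  constant: -7
Sum = -4 + 10 + 8 + 7 + 1 - 7 = 15


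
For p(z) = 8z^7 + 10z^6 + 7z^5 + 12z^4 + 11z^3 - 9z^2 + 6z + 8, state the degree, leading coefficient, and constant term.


Highest power of z is 7, with coefficient 8. Constant term is 8.
Degree = 7, leading coefficient = 8, constant term = 8


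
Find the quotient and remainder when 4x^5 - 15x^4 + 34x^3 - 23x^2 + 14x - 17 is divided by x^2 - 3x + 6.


(4x^5 - 15x^4 + 34x^3 - 23x^2 + 14x - 17) / (x^2 - 3x + 6)
Step 1: 4x^3 * (x^2 - 3x + 6) = 4x^5 - 12x^4 + 24x^3; subtract.
Step 2: -3x^2 * (x^2 - 3x + 6) = -3x^4 + 9x^3 - 18x^2; subtract.
Step 3: x * (x^2 - 3x + 6) = x^3 - 3x^2 + 6x; subtract.
Step 4: -2 * (x^2 - 3x + 6) = -2x^2 + 6x - 12; subtract.
Quotient: 4x^3 - 3x^2 + x - 2, Remainder: 2x - 5


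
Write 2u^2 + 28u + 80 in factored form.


Roots satisfy r1 + r2 = -b/a = -14 and r1*r2 = c/a = 40.
So r1 = -10, r2 = -4.
2u^2 + 28u + 80 = 2(u - r1)(u - r2) = 2(u + 10)(u + 4)


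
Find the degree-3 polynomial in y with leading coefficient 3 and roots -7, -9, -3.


p(y) = 3(y + 7)(y + 9)(y + 3)
Expand: 3y^3 + 57y^2 + 333y + 567


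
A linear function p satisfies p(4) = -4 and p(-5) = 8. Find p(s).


p(s) = ms + b. Using p(4)=-4, p(-5)=8:
m = (-4 - 8)/(4 + 5) = -12/9 = -4/3
b = -4 - m*(4) = -4 + 16/3 = 4/3
p(s) = -(4/3)s + (4/3)


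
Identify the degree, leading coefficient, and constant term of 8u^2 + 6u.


Highest power of u is 2, with coefficient 8. Constant term is 0.
Degree = 2, leading coefficient = 8, constant term = 0


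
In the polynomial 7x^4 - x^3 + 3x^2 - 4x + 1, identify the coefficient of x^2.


Read off the coefficient of x^2: 3


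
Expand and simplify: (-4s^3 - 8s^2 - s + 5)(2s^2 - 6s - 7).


Distribute each term of the first polynomial:
  (-4s^3)(2s^2 - 6s - 7) = -8s^5 + 24s^4 + 28s^3
  (-8s^2)(2s^2 - 6s - 7) = -16s^4 + 48s^3 + 56s^2
  (-s)(2s^2 - 6s - 7) = -2s^3 + 6s^2 + 7s
  (5)(2s^2 - 6s - 7) = 10s^2 - 30s - 35
Sum: -8s^5 + 8s^4 + 74s^3 + 72s^2 - 23s - 35


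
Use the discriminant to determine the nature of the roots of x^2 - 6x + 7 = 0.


D = b^2 - 4ac = (-6)^2 - 4(1)(7) = 36 - 28 = 8
Since D > 0: two distinct irrational roots


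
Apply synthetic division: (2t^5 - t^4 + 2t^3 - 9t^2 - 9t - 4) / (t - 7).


Synthetic division with c = 7. Coefficients: 2, -1, 2, -9, -9, -4
Bring down 2.
  2 * 7 = 14; 14 - 1 = 13
  13 * 7 = 91; 91 + 2 = 93
  93 * 7 = 651; 651 - 9 = 642
  642 * 7 = 4494; 4494 - 9 = 4485
  4485 * 7 = 31395; 31395 - 4 = 31391
Quotient: 2t^4 + 13t^3 + 93t^2 + 642t + 4485, Remainder: 31391


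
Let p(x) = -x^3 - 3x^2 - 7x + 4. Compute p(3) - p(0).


p(3) = -71
p(0) = 4
p(3) - p(0) = -71 - 4 = -75


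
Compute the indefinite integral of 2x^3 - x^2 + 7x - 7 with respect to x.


Reverse power rule on each term:
  ∫ 2x^3 dx = (1/2)x^4
  ∫ -x^2 dx = -(1/3)x^3
  ∫ 7x dx = (7/2)x^2
  ∫ -7 dx = -7x
F(x) = (1/2)x^4 - (1/3)x^3 + (7/2)x^2 - 7x + C


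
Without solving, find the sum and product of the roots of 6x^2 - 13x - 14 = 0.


For ax^2+bx+c=0: sum = -b/a, product = c/a.
a=6, b=-13, c=-14
Sum = -(-13)/6 = 13/6
Product = (-14)/6 = -7/3


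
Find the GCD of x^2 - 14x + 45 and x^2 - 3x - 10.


Factor each:
  x^2 - 14x + 45 = (x - 5)(x - 9)
  x^2 - 3x - 10 = (x - 5)(x + 2)
Common monic factor: x - 5


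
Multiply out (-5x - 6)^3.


Expand (-5x - 6)^3 by repeated multiplication:
  (-5x - 6)^2 = 25x^2 + 60x + 36
= -125x^3 - 450x^2 - 540x - 216


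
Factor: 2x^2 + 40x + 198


Roots satisfy r1 + r2 = -b/a = -20 and r1*r2 = c/a = 99.
So r1 = -11, r2 = -9.
2x^2 + 40x + 198 = 2(x - r1)(x - r2) = 2(x + 11)(x + 9)


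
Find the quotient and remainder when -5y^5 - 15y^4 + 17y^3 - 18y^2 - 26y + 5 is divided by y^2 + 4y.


(-5y^5 - 15y^4 + 17y^3 - 18y^2 - 26y + 5) / (y^2 + 4y)
Step 1: -5y^3 * (y^2 + 4y) = -5y^5 - 20y^4; subtract.
Step 2: 5y^2 * (y^2 + 4y) = 5y^4 + 20y^3; subtract.
Step 3: -3y * (y^2 + 4y) = -3y^3 - 12y^2; subtract.
Step 4: -6 * (y^2 + 4y) = -6y^2 - 24y; subtract.
Quotient: -5y^3 + 5y^2 - 3y - 6, Remainder: -2y + 5


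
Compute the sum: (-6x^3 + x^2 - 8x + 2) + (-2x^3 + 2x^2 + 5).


Align terms by degree and add:
  -6x^3 + x^2 - 8x + 2
  -2x^3 + 2x^2 + 5
= -8x^3 + 3x^2 - 8x + 7


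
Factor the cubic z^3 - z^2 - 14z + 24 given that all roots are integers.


Try integer roots (divisors of 24). z=3: p(3)=0.
Divide out (z - 3): quotient is z^2 + 2z - 8.
Factor the quadratic: (z - 2)(z + 4)
Result: (z - 3)(z - 2)(z + 4)


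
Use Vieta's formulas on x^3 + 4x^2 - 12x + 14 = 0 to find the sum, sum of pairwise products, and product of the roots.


Monic cubic x^3+bx^2+cx+d=0: sum=-b, pairwise sum=c, product=-d.
b=4, c=-12, d=14
r1+r2+r3 = -4
r1r2+r1r3+r2r3 = -12
r1r2r3 = -14


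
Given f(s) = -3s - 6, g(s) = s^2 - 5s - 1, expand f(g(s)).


Substitute g(s) into f:
f(g(s)) = -3*(s^2 - 5s - 1) + (-6)
Expand and combine: -3s^2 + 15s - 3


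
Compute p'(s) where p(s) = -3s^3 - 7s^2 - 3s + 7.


Apply the power rule term by term:
  d/ds(-3s^3) = -9s^2
  d/ds(-7s^2) = -14s
  d/ds(-3s) = -3
  d/ds(7) = 0
p'(s) = -9s^2 - 14s - 3


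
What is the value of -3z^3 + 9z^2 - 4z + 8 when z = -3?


Using direct substitution:
  -3 * (-3)^3 = 81
  9 * (-3)^2 = 81
  -4 * (-3)^1 = 12
  constant: 8
Sum = 81 + 81 + 12 + 8 = 182


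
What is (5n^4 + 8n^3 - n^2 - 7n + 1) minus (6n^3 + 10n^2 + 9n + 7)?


Distribute the minus sign:
  (5n^4 + 8n^3 - n^2 - 7n + 1)
- (6n^3 + 10n^2 + 9n + 7)
Negate second polynomial: -6n^3 - 10n^2 - 9n - 7
Add: 5n^4 + 2n^3 - 11n^2 - 16n - 6


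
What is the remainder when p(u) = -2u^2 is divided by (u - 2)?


By the Remainder Theorem, the remainder equals p(2):
  -2*(2)^2 = -8
  0*(2)^1 = 0
  constant: 0
Sum: -8 + 0 + 0 = -8


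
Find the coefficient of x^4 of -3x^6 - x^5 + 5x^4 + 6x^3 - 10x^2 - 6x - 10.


Read off the coefficient of x^4: 5


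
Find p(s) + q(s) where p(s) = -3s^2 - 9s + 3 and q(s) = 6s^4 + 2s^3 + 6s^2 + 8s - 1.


Align terms by degree and add:
  -3s^2 - 9s + 3
+ 6s^4 + 2s^3 + 6s^2 + 8s - 1
= 6s^4 + 2s^3 + 3s^2 - s + 2


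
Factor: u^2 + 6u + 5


Roots satisfy r1 + r2 = -b/a = -6 and r1*r2 = c/a = 5.
So r1 = -5, r2 = -1.
u^2 + 6u + 5 = (u - r1)(u - r2) = (u + 5)(u + 1)


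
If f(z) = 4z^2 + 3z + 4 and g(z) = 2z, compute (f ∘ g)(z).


Substitute g(z) into f:
f(g(z)) = 4*(2z)^2 + 3*(2z) + 4
(2z)^2 = 4z^2
Expand and combine: 16z^2 + 6z + 4


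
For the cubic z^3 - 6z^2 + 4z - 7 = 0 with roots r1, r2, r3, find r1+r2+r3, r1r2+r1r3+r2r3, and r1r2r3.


Monic cubic z^3+bz^2+cz+d=0: sum=-b, pairwise sum=c, product=-d.
b=-6, c=4, d=-7
r1+r2+r3 = 6
r1r2+r1r3+r2r3 = 4
r1r2r3 = 7


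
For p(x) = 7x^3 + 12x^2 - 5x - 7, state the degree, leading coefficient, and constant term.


Highest power of x is 3, with coefficient 7. Constant term is -7.
Degree = 3, leading coefficient = 7, constant term = -7


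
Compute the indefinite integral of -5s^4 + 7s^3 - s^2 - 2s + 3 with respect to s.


Reverse power rule on each term:
  ∫ -5s^4 ds = -s^5
  ∫ 7s^3 ds = (7/4)s^4
  ∫ -s^2 ds = -(1/3)s^3
  ∫ -2s ds = -s^2
  ∫ 3 ds = 3s
F(s) = -s^5 + (7/4)s^4 - (1/3)s^3 - s^2 + 3s + C


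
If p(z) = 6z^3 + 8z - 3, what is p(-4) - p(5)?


p(-4) = -419
p(5) = 787
p(-4) - p(5) = -419 - 787 = -1206


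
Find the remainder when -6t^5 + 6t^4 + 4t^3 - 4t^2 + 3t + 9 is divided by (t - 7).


By the Remainder Theorem, the remainder equals p(7):
  -6*(7)^5 = -100842
  6*(7)^4 = 14406
  4*(7)^3 = 1372
  -4*(7)^2 = -196
  3*(7)^1 = 21
  constant: 9
Sum: -100842 + 14406 + 1372 - 196 + 21 + 9 = -85230


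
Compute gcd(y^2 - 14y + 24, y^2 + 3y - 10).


Factor each:
  y^2 - 14y + 24 = (y - 2)(y - 12)
  y^2 + 3y - 10 = (y - 2)(y + 5)
Common monic factor: y - 2


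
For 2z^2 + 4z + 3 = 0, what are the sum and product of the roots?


For az^2+bz+c=0: sum = -b/a, product = c/a.
a=2, b=4, c=3
Sum = -(4)/2 = -2
Product = (3)/2 = 3/2


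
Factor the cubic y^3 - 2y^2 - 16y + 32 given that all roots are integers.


Try integer roots (divisors of 32). y=2: p(2)=0.
Divide out (y - 2): quotient is y^2 - 16.
Factor the quadratic: (y - 4)(y + 4)
Result: (y - 2)(y - 4)(y + 4)


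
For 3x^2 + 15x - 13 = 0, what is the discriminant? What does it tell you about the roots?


D = b^2 - 4ac = (15)^2 - 4(3)(-13) = 225 + 156 = 381
Since D > 0: two distinct irrational roots


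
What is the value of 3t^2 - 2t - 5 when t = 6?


Using direct substitution:
  3 * (6)^2 = 108
  -2 * (6)^1 = -12
  constant: -5
Sum = 108 - 12 - 5 = 91


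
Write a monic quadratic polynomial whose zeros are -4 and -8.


p(u) = (u + 4)(u + 8)
Expand: u^2 + 12u + 32


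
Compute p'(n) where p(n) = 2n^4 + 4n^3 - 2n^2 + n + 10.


Apply the power rule term by term:
  d/dn(2n^4) = 8n^3
  d/dn(4n^3) = 12n^2
  d/dn(-2n^2) = -4n
  d/dn(n) = 1
  d/dn(10) = 0
p'(n) = 8n^3 + 12n^2 - 4n + 1


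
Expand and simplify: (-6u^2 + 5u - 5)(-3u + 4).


Distribute each term of the first polynomial:
  (-6u^2)(-3u + 4) = 18u^3 - 24u^2
  (5u)(-3u + 4) = -15u^2 + 20u
  (-5)(-3u + 4) = 15u - 20
Sum: 18u^3 - 39u^2 + 35u - 20


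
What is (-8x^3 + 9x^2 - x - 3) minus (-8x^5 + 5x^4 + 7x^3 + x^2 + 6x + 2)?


Distribute the minus sign:
  (-8x^3 + 9x^2 - x - 3)
- (-8x^5 + 5x^4 + 7x^3 + x^2 + 6x + 2)
Negate second polynomial: 8x^5 - 5x^4 - 7x^3 - x^2 - 6x - 2
Add: 8x^5 - 5x^4 - 15x^3 + 8x^2 - 7x - 5


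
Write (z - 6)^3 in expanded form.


Expand (z - 6)^3 by repeated multiplication:
  (z - 6)^2 = z^2 - 12z + 36
= z^3 - 18z^2 + 108z - 216


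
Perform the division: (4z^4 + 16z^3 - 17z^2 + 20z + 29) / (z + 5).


(4z^4 + 16z^3 - 17z^2 + 20z + 29) / (z + 5)
Step 1: 4z^3 * (z + 5) = 4z^4 + 20z^3; subtract.
Step 2: -4z^2 * (z + 5) = -4z^3 - 20z^2; subtract.
Step 3: 3z * (z + 5) = 3z^2 + 15z; subtract.
Step 4: 5 * (z + 5) = 5z + 25; subtract.
Quotient: 4z^3 - 4z^2 + 3z + 5, Remainder: 4


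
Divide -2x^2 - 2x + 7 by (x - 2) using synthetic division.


Synthetic division with c = 2. Coefficients: -2, -2, 7
Bring down -2.
  -2 * 2 = -4; -4 - 2 = -6
  -6 * 2 = -12; -12 + 7 = -5
Quotient: -2x - 6, Remainder: -5


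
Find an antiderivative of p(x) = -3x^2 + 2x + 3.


Reverse power rule on each term:
  ∫ -3x^2 dx = -x^3
  ∫ 2x dx = x^2
  ∫ 3 dx = 3x
F(x) = -x^3 + x^2 + 3x + C


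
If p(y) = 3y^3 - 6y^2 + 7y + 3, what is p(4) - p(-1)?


p(4) = 127
p(-1) = -13
p(4) - p(-1) = 127 + 13 = 140


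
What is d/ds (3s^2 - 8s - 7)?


Apply the power rule term by term:
  d/ds(3s^2) = 6s
  d/ds(-8s) = -8
  d/ds(-7) = 0
p'(s) = 6s - 8


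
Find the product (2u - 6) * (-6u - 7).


Distribute each term of the first polynomial:
  (2u)(-6u - 7) = -12u^2 - 14u
  (-6)(-6u - 7) = 36u + 42
Sum: -12u^2 + 22u + 42


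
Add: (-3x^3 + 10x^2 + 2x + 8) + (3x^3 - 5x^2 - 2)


Align terms by degree and add:
  -3x^3 + 10x^2 + 2x + 8
+ 3x^3 - 5x^2 - 2
= 5x^2 + 2x + 6


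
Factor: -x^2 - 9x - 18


Roots satisfy r1 + r2 = -b/a = -9 and r1*r2 = c/a = 18.
So r1 = -6, r2 = -3.
-x^2 - 9x - 18 = -(x - r1)(x - r2) = -(x + 6)(x + 3)


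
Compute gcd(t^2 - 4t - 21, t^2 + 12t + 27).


Factor each:
  t^2 - 4t - 21 = (t + 3)(t - 7)
  t^2 + 12t + 27 = (t + 3)(t + 9)
Common monic factor: t + 3


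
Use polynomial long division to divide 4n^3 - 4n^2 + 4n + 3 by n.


(4n^3 - 4n^2 + 4n + 3) / (n)
Step 1: 4n^2 * (n) = 4n^3; subtract.
Step 2: -4n * (n) = -4n^2; subtract.
Step 3: 4 * (n) = 4n; subtract.
Quotient: 4n^2 - 4n + 4, Remainder: 3


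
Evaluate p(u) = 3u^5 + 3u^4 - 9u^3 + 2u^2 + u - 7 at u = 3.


Using direct substitution:
  3 * (3)^5 = 729
  3 * (3)^4 = 243
  -9 * (3)^3 = -243
  2 * (3)^2 = 18
  1 * (3)^1 = 3
  constant: -7
Sum = 729 + 243 - 243 + 18 + 3 - 7 = 743


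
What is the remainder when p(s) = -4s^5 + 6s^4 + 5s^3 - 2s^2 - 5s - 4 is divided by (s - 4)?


By the Remainder Theorem, the remainder equals p(4):
  -4*(4)^5 = -4096
  6*(4)^4 = 1536
  5*(4)^3 = 320
  -2*(4)^2 = -32
  -5*(4)^1 = -20
  constant: -4
Sum: -4096 + 1536 + 320 - 32 - 20 - 4 = -2296


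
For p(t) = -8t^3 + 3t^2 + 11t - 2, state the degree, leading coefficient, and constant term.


Highest power of t is 3, with coefficient -8. Constant term is -2.
Degree = 3, leading coefficient = -8, constant term = -2


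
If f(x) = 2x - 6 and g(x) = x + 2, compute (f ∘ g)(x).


Substitute g(x) into f:
f(g(x)) = 2*(x + 2) + (-6)
Expand and combine: 2x - 2


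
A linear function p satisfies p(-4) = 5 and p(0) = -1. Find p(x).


p(x) = mx + b. Using p(-4)=5, p(0)=-1:
m = (5 + 1)/(-4) = 6/-4 = -3/2
b = 5 - m*(-4) = 5 - 6 = -1
p(x) = -(3/2)x - 1


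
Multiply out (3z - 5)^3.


Expand (3z - 5)^3 by repeated multiplication:
  (3z - 5)^2 = 9z^2 - 30z + 25
= 27z^3 - 135z^2 + 225z - 125


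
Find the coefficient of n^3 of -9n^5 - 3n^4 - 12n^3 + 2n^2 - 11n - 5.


Read off the coefficient of n^3: -12


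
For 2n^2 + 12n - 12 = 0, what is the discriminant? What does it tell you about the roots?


D = b^2 - 4ac = (12)^2 - 4(2)(-12) = 144 + 96 = 240
Since D > 0: two distinct irrational roots


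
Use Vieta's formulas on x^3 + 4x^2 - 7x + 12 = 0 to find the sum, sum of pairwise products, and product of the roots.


Monic cubic x^3+bx^2+cx+d=0: sum=-b, pairwise sum=c, product=-d.
b=4, c=-7, d=12
r1+r2+r3 = -4
r1r2+r1r3+r2r3 = -7
r1r2r3 = -12


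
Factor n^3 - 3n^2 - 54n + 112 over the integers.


Try integer roots (divisors of 112). n=-7: p(-7)=0.
Divide out (n + 7): quotient is n^2 - 10n + 16.
Factor the quadratic: (n - 8)(n - 2)
Result: (n + 7)(n - 8)(n - 2)


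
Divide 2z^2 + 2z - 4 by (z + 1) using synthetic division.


Synthetic division with c = -1. Coefficients: 2, 2, -4
Bring down 2.
  2 * -1 = -2; -2 + 2 = 0
  0 * -1 = 0; 0 - 4 = -4
Quotient: 2z, Remainder: -4


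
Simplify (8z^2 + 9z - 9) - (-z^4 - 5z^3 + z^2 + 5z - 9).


Distribute the minus sign:
  (8z^2 + 9z - 9)
- (-z^4 - 5z^3 + z^2 + 5z - 9)
Negate second polynomial: z^4 + 5z^3 - z^2 - 5z + 9
Add: z^4 + 5z^3 + 7z^2 + 4z


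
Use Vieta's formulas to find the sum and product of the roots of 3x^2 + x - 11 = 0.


For ax^2+bx+c=0: sum = -b/a, product = c/a.
a=3, b=1, c=-11
Sum = -(1)/3 = -1/3
Product = (-11)/3 = -11/3


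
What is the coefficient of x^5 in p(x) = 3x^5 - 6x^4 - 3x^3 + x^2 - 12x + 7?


Read off the coefficient of x^5: 3


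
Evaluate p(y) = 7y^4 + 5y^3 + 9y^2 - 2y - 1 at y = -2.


Using direct substitution:
  7 * (-2)^4 = 112
  5 * (-2)^3 = -40
  9 * (-2)^2 = 36
  -2 * (-2)^1 = 4
  constant: -1
Sum = 112 - 40 + 36 + 4 - 1 = 111


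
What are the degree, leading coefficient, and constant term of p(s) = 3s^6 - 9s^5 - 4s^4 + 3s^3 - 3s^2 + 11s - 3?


Highest power of s is 6, with coefficient 3. Constant term is -3.
Degree = 6, leading coefficient = 3, constant term = -3


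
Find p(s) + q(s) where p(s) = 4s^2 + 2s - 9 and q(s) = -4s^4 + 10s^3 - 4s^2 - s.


Align terms by degree and add:
  4s^2 + 2s - 9
  -4s^4 + 10s^3 - 4s^2 - s
= -4s^4 + 10s^3 + s - 9


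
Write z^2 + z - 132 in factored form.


Roots satisfy r1 + r2 = -b/a = -1 and r1*r2 = c/a = -132.
So r1 = -12, r2 = 11.
z^2 + z - 132 = (z - r1)(z - r2) = (z + 12)(z - 11)


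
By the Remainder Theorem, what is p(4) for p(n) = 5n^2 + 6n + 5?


By the Remainder Theorem, the remainder equals p(4):
  5*(4)^2 = 80
  6*(4)^1 = 24
  constant: 5
Sum: 80 + 24 + 5 = 109


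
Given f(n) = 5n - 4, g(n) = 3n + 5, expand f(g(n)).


Substitute g(n) into f:
f(g(n)) = 5*(3n + 5) + (-4)
Expand and combine: 15n + 21


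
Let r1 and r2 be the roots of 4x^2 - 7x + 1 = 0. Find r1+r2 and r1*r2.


For ax^2+bx+c=0: sum = -b/a, product = c/a.
a=4, b=-7, c=1
Sum = -(-7)/4 = 7/4
Product = (1)/4 = 1/4


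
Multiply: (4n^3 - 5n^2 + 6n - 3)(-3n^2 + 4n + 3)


Distribute each term of the first polynomial:
  (4n^3)(-3n^2 + 4n + 3) = -12n^5 + 16n^4 + 12n^3
  (-5n^2)(-3n^2 + 4n + 3) = 15n^4 - 20n^3 - 15n^2
  (6n)(-3n^2 + 4n + 3) = -18n^3 + 24n^2 + 18n
  (-3)(-3n^2 + 4n + 3) = 9n^2 - 12n - 9
Sum: -12n^5 + 31n^4 - 26n^3 + 18n^2 + 6n - 9


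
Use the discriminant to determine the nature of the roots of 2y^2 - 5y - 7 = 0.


D = b^2 - 4ac = (-5)^2 - 4(2)(-7) = 25 + 56 = 81
Since D > 0: two distinct rational roots


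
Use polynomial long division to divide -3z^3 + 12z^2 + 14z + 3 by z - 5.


(-3z^3 + 12z^2 + 14z + 3) / (z - 5)
Step 1: -3z^2 * (z - 5) = -3z^3 + 15z^2; subtract.
Step 2: -3z * (z - 5) = -3z^2 + 15z; subtract.
Step 3: -1 * (z - 5) = -z + 5; subtract.
Quotient: -3z^2 - 3z - 1, Remainder: -2


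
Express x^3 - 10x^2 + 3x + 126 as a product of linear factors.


Try integer roots (divisors of 126). x=-3: p(-3)=0.
Divide out (x + 3): quotient is x^2 - 13x + 42.
Factor the quadratic: (x - 7)(x - 6)
Result: (x + 3)(x - 7)(x - 6)


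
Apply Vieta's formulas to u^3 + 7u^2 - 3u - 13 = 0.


Monic cubic u^3+bu^2+cu+d=0: sum=-b, pairwise sum=c, product=-d.
b=7, c=-3, d=-13
r1+r2+r3 = -7
r1r2+r1r3+r2r3 = -3
r1r2r3 = 13


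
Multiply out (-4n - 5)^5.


Expand (-4n - 5)^5 by repeated multiplication:
  (-4n - 5)^2 = 16n^2 + 40n + 25
  (-4n - 5)^3 = -64n^3 - 240n^2 - 300n - 125
  (-4n - 5)^4 = 256n^4 + 1280n^3 + 2400n^2 + 2000n + 625
= -1024n^5 - 6400n^4 - 16000n^3 - 20000n^2 - 12500n - 3125


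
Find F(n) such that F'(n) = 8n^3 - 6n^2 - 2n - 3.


Reverse power rule on each term:
  ∫ 8n^3 dn = 2n^4
  ∫ -6n^2 dn = -2n^3
  ∫ -2n dn = -n^2
  ∫ -3 dn = -3n
F(n) = 2n^4 - 2n^3 - n^2 - 3n + C


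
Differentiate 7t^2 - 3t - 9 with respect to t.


Apply the power rule term by term:
  d/dt(7t^2) = 14t
  d/dt(-3t) = -3
  d/dt(-9) = 0
p'(t) = 14t - 3


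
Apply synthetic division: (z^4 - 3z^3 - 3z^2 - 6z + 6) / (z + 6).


Synthetic division with c = -6. Coefficients: 1, -3, -3, -6, 6
Bring down 1.
  1 * -6 = -6; -6 - 3 = -9
  -9 * -6 = 54; 54 - 3 = 51
  51 * -6 = -306; -306 - 6 = -312
  -312 * -6 = 1872; 1872 + 6 = 1878
Quotient: z^3 - 9z^2 + 51z - 312, Remainder: 1878


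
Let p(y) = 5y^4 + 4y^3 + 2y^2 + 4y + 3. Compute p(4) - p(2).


p(4) = 1587
p(2) = 131
p(4) - p(2) = 1587 - 131 = 1456


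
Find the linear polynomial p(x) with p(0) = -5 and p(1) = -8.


p(x) = mx + b. Using p(0)=-5, p(1)=-8:
m = (-5 + 8)/(0 - 1) = 3/-1 = -3
b = -5 - m*(0) = -5 = -5
p(x) = -3x - 5


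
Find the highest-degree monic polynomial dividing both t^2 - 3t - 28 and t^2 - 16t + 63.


Factor each:
  t^2 - 3t - 28 = (t - 7)(t + 4)
  t^2 - 16t + 63 = (t - 7)(t - 9)
Common monic factor: t - 7


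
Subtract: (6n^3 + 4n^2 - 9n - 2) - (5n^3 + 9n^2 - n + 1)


Distribute the minus sign:
  (6n^3 + 4n^2 - 9n - 2)
- (5n^3 + 9n^2 - n + 1)
Negate second polynomial: -5n^3 - 9n^2 + n - 1
Add: n^3 - 5n^2 - 8n - 3


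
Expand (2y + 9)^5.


Expand (2y + 9)^5 by repeated multiplication:
  (2y + 9)^2 = 4y^2 + 36y + 81
  (2y + 9)^3 = 8y^3 + 108y^2 + 486y + 729
  (2y + 9)^4 = 16y^4 + 288y^3 + 1944y^2 + 5832y + 6561
= 32y^5 + 720y^4 + 6480y^3 + 29160y^2 + 65610y + 59049


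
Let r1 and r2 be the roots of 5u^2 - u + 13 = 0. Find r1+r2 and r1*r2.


For au^2+bu+c=0: sum = -b/a, product = c/a.
a=5, b=-1, c=13
Sum = -(-1)/5 = 1/5
Product = (13)/5 = 13/5


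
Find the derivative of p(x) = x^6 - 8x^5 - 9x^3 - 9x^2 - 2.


Apply the power rule term by term:
  d/dx(x^6) = 6x^5
  d/dx(-8x^5) = -40x^4
  d/dx(-9x^3) = -27x^2
  d/dx(-9x^2) = -18x
  d/dx(-2) = 0
p'(x) = 6x^5 - 40x^4 - 27x^2 - 18x


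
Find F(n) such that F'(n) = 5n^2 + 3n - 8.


Reverse power rule on each term:
  ∫ 5n^2 dn = (5/3)n^3
  ∫ 3n dn = (3/2)n^2
  ∫ -8 dn = -8n
F(n) = (5/3)n^3 + (3/2)n^2 - 8n + C


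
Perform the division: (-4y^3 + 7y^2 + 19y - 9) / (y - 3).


(-4y^3 + 7y^2 + 19y - 9) / (y - 3)
Step 1: -4y^2 * (y - 3) = -4y^3 + 12y^2; subtract.
Step 2: -5y * (y - 3) = -5y^2 + 15y; subtract.
Step 3: 4 * (y - 3) = 4y - 12; subtract.
Quotient: -4y^2 - 5y + 4, Remainder: 3


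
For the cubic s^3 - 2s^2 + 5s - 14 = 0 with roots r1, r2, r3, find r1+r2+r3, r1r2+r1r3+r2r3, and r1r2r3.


Monic cubic s^3+bs^2+cs+d=0: sum=-b, pairwise sum=c, product=-d.
b=-2, c=5, d=-14
r1+r2+r3 = 2
r1r2+r1r3+r2r3 = 5
r1r2r3 = 14


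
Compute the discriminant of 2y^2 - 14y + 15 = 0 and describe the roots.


D = b^2 - 4ac = (-14)^2 - 4(2)(15) = 196 - 120 = 76
Since D > 0: two distinct irrational roots


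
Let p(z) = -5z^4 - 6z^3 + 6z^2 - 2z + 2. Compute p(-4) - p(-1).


p(-4) = -790
p(-1) = 11
p(-4) - p(-1) = -790 - 11 = -801


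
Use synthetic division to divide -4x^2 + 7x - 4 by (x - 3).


Synthetic division with c = 3. Coefficients: -4, 7, -4
Bring down -4.
  -4 * 3 = -12; -12 + 7 = -5
  -5 * 3 = -15; -15 - 4 = -19
Quotient: -4x - 5, Remainder: -19


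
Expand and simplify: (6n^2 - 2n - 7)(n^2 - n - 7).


Distribute each term of the first polynomial:
  (6n^2)(n^2 - n - 7) = 6n^4 - 6n^3 - 42n^2
  (-2n)(n^2 - n - 7) = -2n^3 + 2n^2 + 14n
  (-7)(n^2 - n - 7) = -7n^2 + 7n + 49
Sum: 6n^4 - 8n^3 - 47n^2 + 21n + 49


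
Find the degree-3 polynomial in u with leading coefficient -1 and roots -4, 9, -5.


p(u) = -(u + 4)(u - 9)(u + 5)
Expand: -u^3 + 61u + 180


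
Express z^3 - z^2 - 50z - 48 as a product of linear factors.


Try integer roots (divisors of -48). z=8: p(8)=0.
Divide out (z - 8): quotient is z^2 + 7z + 6.
Factor the quadratic: (z + 6)(z + 1)
Result: (z - 8)(z + 6)(z + 1)
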